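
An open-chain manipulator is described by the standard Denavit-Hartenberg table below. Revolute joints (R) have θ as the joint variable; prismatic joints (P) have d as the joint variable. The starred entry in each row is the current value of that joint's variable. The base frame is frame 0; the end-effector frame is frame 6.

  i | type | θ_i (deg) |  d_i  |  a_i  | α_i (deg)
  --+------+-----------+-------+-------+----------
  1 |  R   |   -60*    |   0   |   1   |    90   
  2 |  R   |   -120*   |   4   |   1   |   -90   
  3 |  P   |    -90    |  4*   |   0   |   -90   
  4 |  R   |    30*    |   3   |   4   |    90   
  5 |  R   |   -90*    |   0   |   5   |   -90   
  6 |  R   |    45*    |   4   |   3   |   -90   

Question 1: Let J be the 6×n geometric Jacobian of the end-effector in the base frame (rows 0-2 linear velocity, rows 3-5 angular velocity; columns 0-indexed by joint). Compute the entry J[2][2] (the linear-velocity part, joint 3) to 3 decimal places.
-0.500

prismatic axis z_2 = (0.4330,-0.7500,-0.5000)
J_v[:, 2] = z_2; J_ω[:, 2] = (0,0,0)
entry J[2][2] = -0.5000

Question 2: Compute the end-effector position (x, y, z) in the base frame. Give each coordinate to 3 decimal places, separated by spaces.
after link 1: o_1 = (0.5000, -0.8660, 0.0000)
after link 2: o_2 = (-3.2141, -2.4330, -0.8660)
after link 3: o_3 = (-1.4821, -5.4330, -2.8660)
after link 4: o_4 = (-6.0981, -4.3660, -4.4641)
after link 5: o_5 = (-4.8481, -6.5311, -0.1340)
after link 6: o_6 = (-8.0607, -5.7735, 3.6217)

-8.061 -5.774 3.622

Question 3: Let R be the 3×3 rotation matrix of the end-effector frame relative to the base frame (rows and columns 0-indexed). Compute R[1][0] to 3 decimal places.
0.330

End-effector x-axis (col 0 of R) = (0.2178,0.3299,0.9186)
R[1][0] = 0.3299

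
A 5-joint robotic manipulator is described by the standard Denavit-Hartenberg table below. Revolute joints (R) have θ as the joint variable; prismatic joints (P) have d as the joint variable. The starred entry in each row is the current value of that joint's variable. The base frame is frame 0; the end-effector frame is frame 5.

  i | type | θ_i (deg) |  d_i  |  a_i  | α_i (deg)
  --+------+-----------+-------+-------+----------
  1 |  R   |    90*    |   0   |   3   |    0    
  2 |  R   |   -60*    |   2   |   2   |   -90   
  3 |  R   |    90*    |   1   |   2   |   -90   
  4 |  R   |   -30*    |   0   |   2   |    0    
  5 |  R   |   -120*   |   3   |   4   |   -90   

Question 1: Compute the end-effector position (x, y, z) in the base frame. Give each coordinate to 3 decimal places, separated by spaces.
after link 1: o_1 = (0.0000, 3.0000, 0.0000)
after link 2: o_2 = (1.7321, 4.0000, 2.0000)
after link 3: o_3 = (1.2321, 4.8660, 0.0000)
after link 4: o_4 = (0.7321, 5.7321, -1.7321)
after link 5: o_5 = (-2.8660, 5.9641, 1.7321)

-2.866 5.964 1.732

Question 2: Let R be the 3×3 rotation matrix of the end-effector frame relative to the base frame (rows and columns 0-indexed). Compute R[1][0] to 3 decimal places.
0.433

End-effector x-axis (col 0 of R) = (-0.2500,0.4330,0.8660)
R[1][0] = 0.4330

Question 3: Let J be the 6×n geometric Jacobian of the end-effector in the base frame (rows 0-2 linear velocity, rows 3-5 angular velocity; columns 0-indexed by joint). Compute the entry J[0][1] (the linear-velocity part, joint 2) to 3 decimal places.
-2.964

axis z_1 = (0.0000,0.0000,1.0000); lever o_n−o_1 = (-2.8660,2.9641,1.7321)
cross product → J_v[:, 1] = (-2.9641,-2.8660,0.0000)
J_ω[:, 1] = z_1
entry J[0][1] = -2.9641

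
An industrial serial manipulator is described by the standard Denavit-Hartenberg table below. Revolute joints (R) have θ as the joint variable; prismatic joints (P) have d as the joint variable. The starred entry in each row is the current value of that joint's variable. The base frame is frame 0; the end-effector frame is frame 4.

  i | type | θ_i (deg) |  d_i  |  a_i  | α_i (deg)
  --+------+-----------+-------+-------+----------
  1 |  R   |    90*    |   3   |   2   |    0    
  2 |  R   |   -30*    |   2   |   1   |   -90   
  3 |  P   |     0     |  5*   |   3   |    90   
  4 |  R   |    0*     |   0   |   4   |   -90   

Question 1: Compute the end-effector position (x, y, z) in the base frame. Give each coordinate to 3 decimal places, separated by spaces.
-0.330 11.428 5.000

after link 1: o_1 = (0.0000, 2.0000, 3.0000)
after link 2: o_2 = (0.5000, 2.8660, 5.0000)
after link 3: o_3 = (-2.3301, 7.9641, 5.0000)
after link 4: o_4 = (-0.3301, 11.4282, 5.0000)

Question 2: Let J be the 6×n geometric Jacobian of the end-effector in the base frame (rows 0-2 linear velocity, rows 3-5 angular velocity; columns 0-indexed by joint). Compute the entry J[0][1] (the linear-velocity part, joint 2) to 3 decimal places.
axis z_1 = (0.0000,0.0000,1.0000); lever o_n−o_1 = (-0.3301,9.4282,2.0000)
cross product → J_v[:, 1] = (-9.4282,-0.3301,0.0000)
J_ω[:, 1] = z_1
entry J[0][1] = -9.4282

-9.428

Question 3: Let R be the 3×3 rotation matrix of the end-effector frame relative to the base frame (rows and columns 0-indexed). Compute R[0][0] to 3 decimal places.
0.500

End-effector x-axis (col 0 of R) = (0.5000,0.8660,0.0000)
R[0][0] = 0.5000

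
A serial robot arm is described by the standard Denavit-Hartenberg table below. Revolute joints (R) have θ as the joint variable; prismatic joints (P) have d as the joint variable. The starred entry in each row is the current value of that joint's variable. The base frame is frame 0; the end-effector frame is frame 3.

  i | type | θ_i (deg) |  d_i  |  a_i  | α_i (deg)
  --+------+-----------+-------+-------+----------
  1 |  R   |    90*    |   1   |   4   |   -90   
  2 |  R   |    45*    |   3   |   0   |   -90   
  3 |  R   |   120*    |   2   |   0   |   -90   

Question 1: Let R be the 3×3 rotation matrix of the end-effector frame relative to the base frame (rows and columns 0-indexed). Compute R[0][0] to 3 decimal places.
0.866

End-effector x-axis (col 0 of R) = (0.8660,-0.3536,0.3536)
R[0][0] = 0.8660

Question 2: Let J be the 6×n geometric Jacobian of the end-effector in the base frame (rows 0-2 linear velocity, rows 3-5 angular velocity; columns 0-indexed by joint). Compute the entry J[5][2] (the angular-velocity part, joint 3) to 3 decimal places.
-0.707

axis z_2 = (-0.0000,-0.7071,-0.7071); lever o_n−o_2 = (-0.0000,-1.4142,-1.4142)
cross product → J_v[:, 2] = (0.0000,0.0000,-0.0000)
J_ω[:, 2] = z_2
entry J[5][2] = -0.7071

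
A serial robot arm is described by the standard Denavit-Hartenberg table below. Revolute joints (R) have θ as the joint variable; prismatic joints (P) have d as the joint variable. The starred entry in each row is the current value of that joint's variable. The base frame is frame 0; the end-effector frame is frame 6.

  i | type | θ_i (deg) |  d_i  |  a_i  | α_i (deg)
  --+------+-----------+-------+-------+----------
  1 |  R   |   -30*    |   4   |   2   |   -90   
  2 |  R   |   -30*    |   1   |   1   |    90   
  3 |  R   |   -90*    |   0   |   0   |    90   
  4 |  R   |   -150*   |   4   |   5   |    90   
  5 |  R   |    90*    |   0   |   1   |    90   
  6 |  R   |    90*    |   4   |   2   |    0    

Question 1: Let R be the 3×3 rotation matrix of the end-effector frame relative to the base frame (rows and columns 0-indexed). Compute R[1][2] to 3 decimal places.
0.625

End-effector z-axis (col 2 of R) = (0.6495,0.6250,-0.4330)
R[1][2] = 0.6250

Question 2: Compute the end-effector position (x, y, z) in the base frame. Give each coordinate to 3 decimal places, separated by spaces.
after link 1: o_1 = (1.7321, -1.0000, 4.0000)
after link 2: o_2 = (2.9821, -0.5670, 4.5000)
after link 3: o_3 = (2.9821, -0.5670, 4.5000)
after link 4: o_4 = (3.2296, 4.2901, 0.3349)
after link 5: o_5 = (2.4796, 4.7231, -0.1651)
after link 6: o_6 = (4.8277, 8.5221, -0.3971)

4.828 8.522 -0.397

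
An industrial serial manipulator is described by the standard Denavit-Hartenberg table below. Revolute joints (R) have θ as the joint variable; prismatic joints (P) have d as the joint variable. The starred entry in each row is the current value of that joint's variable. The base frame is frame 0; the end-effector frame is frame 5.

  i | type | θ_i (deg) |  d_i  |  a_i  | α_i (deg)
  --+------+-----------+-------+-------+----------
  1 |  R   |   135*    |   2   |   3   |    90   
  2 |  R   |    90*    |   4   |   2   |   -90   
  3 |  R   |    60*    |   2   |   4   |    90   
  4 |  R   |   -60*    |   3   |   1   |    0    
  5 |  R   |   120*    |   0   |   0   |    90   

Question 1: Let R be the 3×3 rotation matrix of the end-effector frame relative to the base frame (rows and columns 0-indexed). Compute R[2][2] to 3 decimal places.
End-effector z-axis (col 2 of R) = (-0.8839,-0.1768,0.4330)
R[2][2] = 0.4330

0.433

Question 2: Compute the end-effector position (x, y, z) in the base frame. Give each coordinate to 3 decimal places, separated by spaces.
-0.186 2.453 8.848

after link 1: o_1 = (-2.1213, 2.1213, 2.0000)
after link 2: o_2 = (0.7071, 4.9497, 4.0000)
after link 3: o_3 = (-0.3282, 1.0860, 6.0000)
after link 4: o_4 = (-0.1861, 2.4529, 8.8481)
after link 5: o_5 = (-0.1861, 2.4529, 8.8481)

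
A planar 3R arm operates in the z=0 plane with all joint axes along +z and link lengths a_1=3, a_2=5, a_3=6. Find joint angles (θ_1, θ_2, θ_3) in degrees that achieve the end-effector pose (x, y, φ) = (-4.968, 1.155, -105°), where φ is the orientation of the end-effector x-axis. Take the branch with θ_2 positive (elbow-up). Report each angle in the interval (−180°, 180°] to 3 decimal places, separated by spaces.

97.316 30.030 127.655

wrist centre = target − a_3·(cos φ, sin φ) = (-3.4151, 6.9506)
cos θ_2 = (59.9730−3²−5²)/(2·3·5) = 0.8658; θ_2 = 30.0295° (elbow-up)
β = atan2(6.9506,-3.4151) = 116.1667°; ψ = atan2(2.5022,7.3288) = 18.8511°
θ_1 = β − ψ = 97.3157°
θ_3 = φ − θ_1 − θ_2 = 127.6548° (wrapped to (-180°,180°])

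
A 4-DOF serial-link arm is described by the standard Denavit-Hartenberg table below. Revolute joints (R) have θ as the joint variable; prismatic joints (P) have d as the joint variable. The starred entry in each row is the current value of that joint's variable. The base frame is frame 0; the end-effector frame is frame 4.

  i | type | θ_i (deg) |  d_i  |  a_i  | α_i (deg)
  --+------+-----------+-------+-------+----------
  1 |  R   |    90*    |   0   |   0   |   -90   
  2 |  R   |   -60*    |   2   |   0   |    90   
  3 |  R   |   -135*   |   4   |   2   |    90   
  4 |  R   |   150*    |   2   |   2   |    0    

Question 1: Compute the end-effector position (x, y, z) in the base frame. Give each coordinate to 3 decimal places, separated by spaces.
-3.225 -5.132 1.111

after link 1: o_1 = (0.0000, 0.0000, 0.0000)
after link 2: o_2 = (-2.0000, 0.0000, 0.0000)
after link 3: o_3 = (-0.5858, -4.1712, 0.7753)
after link 4: o_4 = (-3.2247, -5.1320, 1.1112)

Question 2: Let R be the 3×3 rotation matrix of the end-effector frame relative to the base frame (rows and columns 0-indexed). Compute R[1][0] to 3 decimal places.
-0.127

End-effector x-axis (col 0 of R) = (-0.6124,-0.1268,0.7803)
R[1][0] = -0.1268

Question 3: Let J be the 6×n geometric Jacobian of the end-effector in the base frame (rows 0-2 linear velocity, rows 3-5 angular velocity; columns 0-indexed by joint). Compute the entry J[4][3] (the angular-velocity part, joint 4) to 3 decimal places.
axis z_3 = (-0.7071,-0.3536,-0.6124); lever o_n−o_3 = (-2.6390,-0.9608,0.3359)
cross product → J_v[:, 3] = (-0.7071,1.8536,-0.2537)
J_ω[:, 3] = z_3
entry J[4][3] = -0.3536

-0.354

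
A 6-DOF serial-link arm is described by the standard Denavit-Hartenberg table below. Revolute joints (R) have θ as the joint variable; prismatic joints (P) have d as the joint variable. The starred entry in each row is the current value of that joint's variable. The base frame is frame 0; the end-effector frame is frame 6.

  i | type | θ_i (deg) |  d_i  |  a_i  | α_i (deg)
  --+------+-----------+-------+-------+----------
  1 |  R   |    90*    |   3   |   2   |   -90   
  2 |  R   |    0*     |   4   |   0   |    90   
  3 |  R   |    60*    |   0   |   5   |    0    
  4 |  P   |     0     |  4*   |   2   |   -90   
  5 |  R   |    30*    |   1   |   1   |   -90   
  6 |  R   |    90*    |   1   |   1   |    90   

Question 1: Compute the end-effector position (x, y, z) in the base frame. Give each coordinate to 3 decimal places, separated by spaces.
after link 1: o_1 = (0.0000, 2.0000, 3.0000)
after link 2: o_2 = (-4.0000, 2.0000, 3.0000)
after link 3: o_3 = (-8.3301, 4.5000, 3.0000)
after link 4: o_4 = (-10.0622, 5.5000, 7.0000)
after link 5: o_5 = (-11.3122, 5.0670, 6.5000)
after link 6: o_6 = (-10.3792, 5.6830, 5.6340)

-10.379 5.683 5.634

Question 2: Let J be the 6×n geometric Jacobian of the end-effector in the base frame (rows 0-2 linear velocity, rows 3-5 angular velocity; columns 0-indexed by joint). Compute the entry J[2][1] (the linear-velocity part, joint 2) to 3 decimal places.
axis z_1 = (-1.0000,0.0000,0.0000); lever o_n−o_1 = (-10.3792,3.6830,2.6340)
cross product → J_v[:, 1] = (-0.0000,2.6340,-3.6830)
J_ω[:, 1] = z_1
entry J[2][1] = -3.6830

-3.683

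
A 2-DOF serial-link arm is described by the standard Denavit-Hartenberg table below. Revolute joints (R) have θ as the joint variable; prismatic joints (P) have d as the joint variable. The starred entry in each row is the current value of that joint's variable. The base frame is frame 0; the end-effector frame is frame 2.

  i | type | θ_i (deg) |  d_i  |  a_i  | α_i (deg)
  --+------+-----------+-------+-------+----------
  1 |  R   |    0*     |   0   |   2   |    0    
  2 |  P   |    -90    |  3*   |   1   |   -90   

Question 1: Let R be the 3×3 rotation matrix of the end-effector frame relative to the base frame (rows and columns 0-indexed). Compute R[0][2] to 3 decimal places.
End-effector z-axis (col 2 of R) = (1.0000,0.0000,0.0000)
R[0][2] = 1.0000

1.000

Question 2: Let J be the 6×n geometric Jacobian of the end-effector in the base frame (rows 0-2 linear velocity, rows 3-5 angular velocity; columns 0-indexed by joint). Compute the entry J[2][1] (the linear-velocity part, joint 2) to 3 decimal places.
prismatic axis z_1 = (0.0000,0.0000,1.0000)
J_v[:, 1] = z_1; J_ω[:, 1] = (0,0,0)
entry J[2][1] = 1.0000

1.000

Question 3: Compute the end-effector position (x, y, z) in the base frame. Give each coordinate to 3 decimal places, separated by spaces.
2.000 -1.000 3.000

after link 1: o_1 = (2.0000, 0.0000, 0.0000)
after link 2: o_2 = (2.0000, -1.0000, 3.0000)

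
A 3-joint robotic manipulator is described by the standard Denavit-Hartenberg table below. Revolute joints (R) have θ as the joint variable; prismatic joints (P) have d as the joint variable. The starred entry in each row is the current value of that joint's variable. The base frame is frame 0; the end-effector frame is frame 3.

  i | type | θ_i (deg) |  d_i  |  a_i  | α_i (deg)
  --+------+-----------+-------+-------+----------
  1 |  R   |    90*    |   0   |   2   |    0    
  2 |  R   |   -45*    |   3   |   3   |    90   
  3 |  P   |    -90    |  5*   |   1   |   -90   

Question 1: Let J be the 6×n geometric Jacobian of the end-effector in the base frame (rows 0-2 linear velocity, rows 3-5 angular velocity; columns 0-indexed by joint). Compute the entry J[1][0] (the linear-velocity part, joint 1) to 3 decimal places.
axis z_0 = ẑ; lever o_n−o_0 = (5.6569,0.5858,2.0000)
cross product → J_v[:, 0] = (-0.5858,5.6569,0.0000)
J_ω[:, 0] = z_0
entry J[1][0] = 5.6569

5.657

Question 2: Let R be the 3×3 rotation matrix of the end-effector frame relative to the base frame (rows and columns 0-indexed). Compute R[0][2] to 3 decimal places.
0.707

End-effector z-axis (col 2 of R) = (0.7071,0.7071,0.0000)
R[0][2] = 0.7071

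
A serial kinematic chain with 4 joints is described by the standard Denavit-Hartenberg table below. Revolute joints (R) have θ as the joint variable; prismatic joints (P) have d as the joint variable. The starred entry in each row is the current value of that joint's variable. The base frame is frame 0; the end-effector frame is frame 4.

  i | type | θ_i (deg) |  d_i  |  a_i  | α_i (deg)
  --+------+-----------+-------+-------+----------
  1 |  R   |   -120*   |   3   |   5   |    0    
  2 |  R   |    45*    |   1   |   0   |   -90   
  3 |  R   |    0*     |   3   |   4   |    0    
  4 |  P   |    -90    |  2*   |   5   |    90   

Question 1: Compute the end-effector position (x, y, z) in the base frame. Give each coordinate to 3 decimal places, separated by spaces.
3.365 -6.900 9.000

after link 1: o_1 = (-2.5000, -4.3301, 3.0000)
after link 2: o_2 = (-2.5000, -4.3301, 4.0000)
after link 3: o_3 = (1.4331, -7.4174, 4.0000)
after link 4: o_4 = (3.3649, -6.8997, 9.0000)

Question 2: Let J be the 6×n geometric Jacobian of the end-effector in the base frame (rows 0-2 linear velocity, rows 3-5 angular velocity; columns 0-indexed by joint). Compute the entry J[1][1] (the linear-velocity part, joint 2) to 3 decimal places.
axis z_1 = (0.0000,0.0000,1.0000); lever o_n−o_1 = (5.8649,-2.5696,6.0000)
cross product → J_v[:, 1] = (2.5696,5.8649,-0.0000)
J_ω[:, 1] = z_1
entry J[1][1] = 5.8649

5.865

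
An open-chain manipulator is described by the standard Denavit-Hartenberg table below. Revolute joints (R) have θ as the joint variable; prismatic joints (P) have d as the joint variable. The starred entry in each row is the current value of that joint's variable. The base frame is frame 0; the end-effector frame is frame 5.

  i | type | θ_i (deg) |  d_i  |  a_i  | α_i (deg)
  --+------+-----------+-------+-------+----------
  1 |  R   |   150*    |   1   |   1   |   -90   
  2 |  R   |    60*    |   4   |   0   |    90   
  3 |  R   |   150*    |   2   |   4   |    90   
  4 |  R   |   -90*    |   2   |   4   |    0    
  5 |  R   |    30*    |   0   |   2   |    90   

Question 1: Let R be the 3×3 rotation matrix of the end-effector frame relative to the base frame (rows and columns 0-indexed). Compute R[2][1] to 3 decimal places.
End-effector y-axis (col 1 of R) = (-0.6495,-0.6250,-0.4330)
R[2][1] = -0.4330

-0.433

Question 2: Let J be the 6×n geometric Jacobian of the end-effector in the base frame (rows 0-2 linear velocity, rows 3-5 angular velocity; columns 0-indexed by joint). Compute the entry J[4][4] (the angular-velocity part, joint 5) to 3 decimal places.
-0.625

axis z_4 = (-0.6495,-0.6250,-0.4330); lever o_n−o_4 = (1.4240,-1.3995,-0.1160)
cross product → J_v[:, 4] = (-0.5335,-0.6920,1.7990)
J_ω[:, 4] = z_4
entry J[4][4] = -0.6250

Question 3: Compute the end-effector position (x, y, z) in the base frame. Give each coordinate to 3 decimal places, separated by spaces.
after link 1: o_1 = (-0.8660, 0.5000, 1.0000)
after link 2: o_2 = (-2.8660, -2.9641, 1.0000)
after link 3: o_3 = (-3.8660, -4.6962, 5.0000)
after link 4: o_4 = (-2.1651, -7.6782, 2.1340)
after link 5: o_5 = (-0.7410, -9.0777, 2.0179)

-0.741 -9.078 2.018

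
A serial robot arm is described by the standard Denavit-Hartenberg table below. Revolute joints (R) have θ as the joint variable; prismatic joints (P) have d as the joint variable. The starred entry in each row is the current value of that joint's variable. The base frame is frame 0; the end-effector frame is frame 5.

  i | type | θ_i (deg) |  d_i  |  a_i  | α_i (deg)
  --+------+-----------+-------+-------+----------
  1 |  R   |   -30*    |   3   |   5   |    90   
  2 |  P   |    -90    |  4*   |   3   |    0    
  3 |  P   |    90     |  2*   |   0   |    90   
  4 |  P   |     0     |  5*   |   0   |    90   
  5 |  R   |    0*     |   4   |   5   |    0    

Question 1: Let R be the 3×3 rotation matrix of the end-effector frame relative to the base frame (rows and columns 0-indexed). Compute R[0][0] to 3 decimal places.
End-effector x-axis (col 0 of R) = (0.8660,-0.5000,0.0000)
R[0][0] = 0.8660

0.866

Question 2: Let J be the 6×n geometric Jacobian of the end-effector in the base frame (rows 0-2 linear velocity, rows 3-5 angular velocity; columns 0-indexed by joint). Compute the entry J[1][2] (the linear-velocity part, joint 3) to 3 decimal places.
-0.866

prismatic axis z_2 = (-0.5000,-0.8660,0.0000)
J_v[:, 2] = z_2; J_ω[:, 2] = (0,0,0)
entry J[1][2] = -0.8660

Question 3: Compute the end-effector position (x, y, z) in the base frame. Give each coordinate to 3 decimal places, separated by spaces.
7.660 -6.732 -5.000

after link 1: o_1 = (4.3301, -2.5000, 3.0000)
after link 2: o_2 = (2.3301, -5.9641, 0.0000)
after link 3: o_3 = (1.3301, -7.6962, 0.0000)
after link 4: o_4 = (1.3301, -7.6962, -5.0000)
after link 5: o_5 = (7.6603, -6.7321, -5.0000)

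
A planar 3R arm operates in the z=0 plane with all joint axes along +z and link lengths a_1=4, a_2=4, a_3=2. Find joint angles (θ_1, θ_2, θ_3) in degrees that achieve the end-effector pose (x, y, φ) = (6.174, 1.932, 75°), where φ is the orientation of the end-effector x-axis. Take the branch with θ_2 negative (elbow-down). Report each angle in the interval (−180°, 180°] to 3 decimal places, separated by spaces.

wrist centre = target − a_3·(cos φ, sin φ) = (5.6564, 0.0001)
cos θ_2 = (31.9944−4²−4²)/(2·4·4) = -0.0002; θ_2 = -90.0100° (elbow-down)
β = atan2(0.0001,5.6564) = 0.0015°; ψ = atan2(-4.0000,3.9993) = -45.0050°
θ_1 = β − ψ = 45.0065°
θ_3 = φ − θ_1 − θ_2 = 120.0035° (wrapped to (-180°,180°])

45.006 -90.010 120.003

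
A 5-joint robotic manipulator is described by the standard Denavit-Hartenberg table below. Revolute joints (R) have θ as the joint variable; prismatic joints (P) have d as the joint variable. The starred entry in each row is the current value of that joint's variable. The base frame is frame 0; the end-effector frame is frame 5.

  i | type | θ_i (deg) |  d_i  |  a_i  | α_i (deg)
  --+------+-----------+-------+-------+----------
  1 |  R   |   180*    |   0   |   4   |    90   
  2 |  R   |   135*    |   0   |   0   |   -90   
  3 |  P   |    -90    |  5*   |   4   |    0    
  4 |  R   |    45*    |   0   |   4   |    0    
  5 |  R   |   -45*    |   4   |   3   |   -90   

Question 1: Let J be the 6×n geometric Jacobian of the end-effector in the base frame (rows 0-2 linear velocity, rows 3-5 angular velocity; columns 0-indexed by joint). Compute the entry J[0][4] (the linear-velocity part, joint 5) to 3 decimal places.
axis z_4 = (0.7071,0.0000,-0.7071); lever o_n−o_4 = (2.8284,3.0000,-2.8284)
cross product → J_v[:, 4] = (2.1213,-0.0000,2.1213)
J_ω[:, 4] = z_4
entry J[0][4] = 2.1213

2.121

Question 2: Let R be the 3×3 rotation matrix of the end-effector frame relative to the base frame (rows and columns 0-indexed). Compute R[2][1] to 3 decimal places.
0.707

End-effector y-axis (col 1 of R) = (-0.7071,-0.0000,0.7071)
R[2][1] = 0.7071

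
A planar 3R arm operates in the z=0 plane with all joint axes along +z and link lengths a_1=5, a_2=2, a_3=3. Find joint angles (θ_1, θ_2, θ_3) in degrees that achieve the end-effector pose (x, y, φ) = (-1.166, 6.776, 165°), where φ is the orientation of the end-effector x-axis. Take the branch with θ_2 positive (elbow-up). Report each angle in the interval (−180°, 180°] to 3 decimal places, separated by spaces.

57.792 60.021 47.187

wrist centre = target − a_3·(cos φ, sin φ) = (1.7318, 5.9995)
cos θ_2 = (38.9936−5²−2²)/(2·5·2) = 0.4997; θ_2 = 60.0213° (elbow-up)
β = atan2(5.9995,1.7318) = 73.8991°; ψ = atan2(1.7324,5.9994) = 16.1070°
θ_1 = β − ψ = 57.7921°
θ_3 = φ − θ_1 − θ_2 = 47.1866° (wrapped to (-180°,180°])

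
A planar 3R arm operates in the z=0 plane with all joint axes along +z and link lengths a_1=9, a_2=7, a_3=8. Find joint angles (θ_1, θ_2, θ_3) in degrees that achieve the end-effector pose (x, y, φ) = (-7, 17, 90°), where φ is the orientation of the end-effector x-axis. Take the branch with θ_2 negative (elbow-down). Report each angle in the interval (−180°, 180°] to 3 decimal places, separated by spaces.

165.750 -90.000 14.250

wrist centre = target − a_3·(cos φ, sin φ) = (-7.0000, 9.0000)
cos θ_2 = (130.0000−9²−7²)/(2·9·7) = 0.0000; θ_2 = -90.0000° (elbow-down)
β = atan2(9.0000,-7.0000) = 127.8750°; ψ = atan2(-7.0000,9.0000) = -37.8750°
θ_1 = β − ψ = 165.7500°
θ_3 = φ − θ_1 − θ_2 = 14.2500° (wrapped to (-180°,180°])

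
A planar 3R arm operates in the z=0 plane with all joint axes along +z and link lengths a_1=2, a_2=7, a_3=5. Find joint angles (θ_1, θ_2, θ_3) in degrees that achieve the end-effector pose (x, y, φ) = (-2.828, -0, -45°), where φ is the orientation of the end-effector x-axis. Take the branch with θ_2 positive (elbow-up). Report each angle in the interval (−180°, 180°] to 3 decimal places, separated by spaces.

wrist centre = target − a_3·(cos φ, sin φ) = (-6.3635, 3.5355)
cos θ_2 = (52.9946−2²−7²)/(2·2·7) = -0.0002; θ_2 = 90.0111° (elbow-up)
β = atan2(3.5355,-6.3635) = 150.9438°; ψ = atan2(7.0000,1.9986) = 74.0649°
θ_1 = β − ψ = 76.8789°
θ_3 = φ − θ_1 − θ_2 = 148.1100° (wrapped to (-180°,180°])

76.879 90.011 148.110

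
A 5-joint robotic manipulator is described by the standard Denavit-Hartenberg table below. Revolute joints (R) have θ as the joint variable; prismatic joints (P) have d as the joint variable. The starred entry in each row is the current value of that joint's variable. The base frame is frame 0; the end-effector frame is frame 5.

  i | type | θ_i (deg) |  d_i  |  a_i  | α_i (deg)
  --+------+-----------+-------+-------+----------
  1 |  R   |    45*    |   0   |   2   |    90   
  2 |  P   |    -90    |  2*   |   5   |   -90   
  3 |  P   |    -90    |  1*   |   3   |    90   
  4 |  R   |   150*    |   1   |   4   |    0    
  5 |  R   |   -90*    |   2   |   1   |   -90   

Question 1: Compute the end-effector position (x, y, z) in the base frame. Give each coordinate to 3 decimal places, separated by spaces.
5.588 2.708 -2.000

after link 1: o_1 = (1.4142, 1.4142, 0.0000)
after link 2: o_2 = (2.8284, -0.0000, -5.0000)
after link 3: o_3 = (5.6569, -1.4142, -5.0000)
after link 4: o_4 = (4.6216, 2.4495, -4.0000)
after link 5: o_5 = (5.5875, 2.7083, -2.0000)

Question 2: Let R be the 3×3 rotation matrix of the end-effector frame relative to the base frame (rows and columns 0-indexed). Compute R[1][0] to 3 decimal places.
End-effector x-axis (col 0 of R) = (0.9659,0.2588,-0.0000)
R[1][0] = 0.2588

0.259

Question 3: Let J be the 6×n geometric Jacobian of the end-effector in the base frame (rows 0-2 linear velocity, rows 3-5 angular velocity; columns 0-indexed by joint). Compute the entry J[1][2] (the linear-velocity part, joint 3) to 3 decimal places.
prismatic axis z_2 = (0.7071,0.7071,0.0000)
J_v[:, 2] = z_2; J_ω[:, 2] = (0,0,0)
entry J[1][2] = 0.7071

0.707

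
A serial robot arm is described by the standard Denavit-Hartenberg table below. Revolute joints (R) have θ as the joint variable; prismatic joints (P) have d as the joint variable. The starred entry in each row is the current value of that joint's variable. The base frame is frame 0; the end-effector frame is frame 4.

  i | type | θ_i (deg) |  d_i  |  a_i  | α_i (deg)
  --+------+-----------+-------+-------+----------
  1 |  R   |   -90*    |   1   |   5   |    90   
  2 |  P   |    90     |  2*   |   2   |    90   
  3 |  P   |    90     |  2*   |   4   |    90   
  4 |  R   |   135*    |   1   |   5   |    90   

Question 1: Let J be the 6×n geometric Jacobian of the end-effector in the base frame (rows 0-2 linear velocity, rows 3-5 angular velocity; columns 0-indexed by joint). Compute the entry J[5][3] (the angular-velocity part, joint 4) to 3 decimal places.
axis z_3 = (0.0000,-0.0000,1.0000); lever o_n−o_3 = (3.5355,-3.5355,1.0000)
cross product → J_v[:, 3] = (3.5355,3.5355,-0.0000)
J_ω[:, 3] = z_3
entry J[5][3] = 1.0000

1.000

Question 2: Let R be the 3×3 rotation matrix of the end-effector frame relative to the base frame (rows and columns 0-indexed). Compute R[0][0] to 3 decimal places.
End-effector x-axis (col 0 of R) = (0.7071,-0.7071,-0.0000)
R[0][0] = 0.7071

0.707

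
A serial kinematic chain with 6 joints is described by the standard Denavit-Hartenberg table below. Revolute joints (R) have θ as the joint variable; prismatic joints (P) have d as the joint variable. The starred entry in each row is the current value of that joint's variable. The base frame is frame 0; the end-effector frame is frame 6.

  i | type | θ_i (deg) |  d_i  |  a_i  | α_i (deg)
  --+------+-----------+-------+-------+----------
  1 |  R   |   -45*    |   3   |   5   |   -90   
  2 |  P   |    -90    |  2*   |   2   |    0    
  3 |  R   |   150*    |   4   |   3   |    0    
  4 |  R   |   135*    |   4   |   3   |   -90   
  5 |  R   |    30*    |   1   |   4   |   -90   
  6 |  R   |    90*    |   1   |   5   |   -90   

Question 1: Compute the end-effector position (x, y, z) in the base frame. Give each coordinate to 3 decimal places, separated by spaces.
after link 1: o_1 = (3.5355, -3.5355, 3.0000)
after link 2: o_2 = (4.9497, -2.1213, 5.0000)
after link 3: o_3 = (8.8388, -0.3536, 2.4019)
after link 4: o_4 = (9.6182, 4.5239, 3.1784)
after link 5: o_5 = (6.0210, 5.2927, 5.0409)
after link 6: o_6 = (4.8351, 5.2539, 0.0818)

4.835 5.254 0.082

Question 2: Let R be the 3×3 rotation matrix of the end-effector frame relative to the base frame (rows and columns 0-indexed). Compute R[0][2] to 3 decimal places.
0.945

End-effector z-axis (col 2 of R) = (0.9451,-0.2380,-0.2241)
R[0][2] = 0.9451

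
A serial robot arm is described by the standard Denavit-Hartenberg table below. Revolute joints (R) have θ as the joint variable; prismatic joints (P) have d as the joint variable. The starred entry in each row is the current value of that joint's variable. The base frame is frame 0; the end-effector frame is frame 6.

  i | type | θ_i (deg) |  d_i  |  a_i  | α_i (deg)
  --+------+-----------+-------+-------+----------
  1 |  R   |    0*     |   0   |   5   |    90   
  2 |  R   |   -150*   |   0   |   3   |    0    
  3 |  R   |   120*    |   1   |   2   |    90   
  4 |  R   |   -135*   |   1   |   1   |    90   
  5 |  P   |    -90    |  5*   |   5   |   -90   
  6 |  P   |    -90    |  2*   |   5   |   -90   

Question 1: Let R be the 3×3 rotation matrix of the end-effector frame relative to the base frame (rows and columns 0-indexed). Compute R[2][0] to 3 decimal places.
End-effector x-axis (col 0 of R) = (-0.6124,-0.7071,0.3536)
R[2][0] = 0.3536

0.354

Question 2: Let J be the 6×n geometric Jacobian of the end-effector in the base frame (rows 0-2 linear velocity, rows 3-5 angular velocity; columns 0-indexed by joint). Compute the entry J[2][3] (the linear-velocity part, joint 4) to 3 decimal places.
axis z_3 = (-0.5000,-0.0000,-0.8660); lever o_n−o_3 = (-5.9608,-4.9497,8.0603)
cross product → J_v[:, 3] = (-4.2866,9.1924,2.4749)
J_ω[:, 3] = z_3
entry J[2][3] = 2.4749

2.475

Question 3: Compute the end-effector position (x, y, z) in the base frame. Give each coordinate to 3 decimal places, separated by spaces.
-1.827 -5.950 5.560

after link 1: o_1 = (5.0000, 0.0000, 0.0000)
after link 2: o_2 = (2.4019, -0.0000, -1.5000)
after link 3: o_3 = (4.1340, -1.0000, -2.5000)
after link 4: o_4 = (3.0216, -0.2929, -3.0125)
after link 5: o_5 = (2.4597, -3.8284, 3.0854)
after link 6: o_6 = (-1.8269, -5.9497, 5.5603)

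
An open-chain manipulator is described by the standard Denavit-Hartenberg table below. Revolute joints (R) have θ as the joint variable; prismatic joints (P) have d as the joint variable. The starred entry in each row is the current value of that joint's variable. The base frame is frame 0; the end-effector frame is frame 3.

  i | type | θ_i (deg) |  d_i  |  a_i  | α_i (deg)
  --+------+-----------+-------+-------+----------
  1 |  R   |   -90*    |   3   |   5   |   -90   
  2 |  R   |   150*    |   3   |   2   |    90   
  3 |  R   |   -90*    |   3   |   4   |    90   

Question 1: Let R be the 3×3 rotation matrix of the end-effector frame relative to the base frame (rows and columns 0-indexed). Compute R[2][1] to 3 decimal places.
-0.866

End-effector y-axis (col 1 of R) = (0.0000,-0.5000,-0.8660)
R[2][1] = -0.8660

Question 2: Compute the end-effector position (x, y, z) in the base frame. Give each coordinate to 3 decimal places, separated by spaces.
after link 1: o_1 = (0.0000, -5.0000, 3.0000)
after link 2: o_2 = (3.0000, -3.2679, 2.0000)
after link 3: o_3 = (-1.0000, -4.7679, -0.5981)

-1.000 -4.768 -0.598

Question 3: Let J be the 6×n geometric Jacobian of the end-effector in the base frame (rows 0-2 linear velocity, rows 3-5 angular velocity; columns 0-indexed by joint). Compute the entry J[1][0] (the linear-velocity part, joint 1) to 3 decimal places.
-1.000

axis z_0 = ẑ; lever o_n−o_0 = (-1.0000,-4.7679,-0.5981)
cross product → J_v[:, 0] = (4.7679,-1.0000,0.0000)
J_ω[:, 0] = z_0
entry J[1][0] = -1.0000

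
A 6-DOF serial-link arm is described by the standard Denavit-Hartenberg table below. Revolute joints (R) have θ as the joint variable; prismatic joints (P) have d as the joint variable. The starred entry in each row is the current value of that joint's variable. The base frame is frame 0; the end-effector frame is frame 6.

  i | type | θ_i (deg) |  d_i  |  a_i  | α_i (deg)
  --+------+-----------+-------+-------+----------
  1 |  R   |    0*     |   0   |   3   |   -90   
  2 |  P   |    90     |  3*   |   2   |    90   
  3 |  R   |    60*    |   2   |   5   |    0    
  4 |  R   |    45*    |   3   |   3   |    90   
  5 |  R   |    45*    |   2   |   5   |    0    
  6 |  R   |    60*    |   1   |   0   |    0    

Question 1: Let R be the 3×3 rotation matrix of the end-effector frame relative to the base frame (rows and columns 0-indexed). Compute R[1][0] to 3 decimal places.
End-effector x-axis (col 0 of R) = (0.9659,-0.2500,-0.0670)
R[1][0] = -0.2500

-0.250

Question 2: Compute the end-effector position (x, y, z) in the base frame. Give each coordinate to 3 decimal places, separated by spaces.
11.536 14.419 -5.706

after link 1: o_1 = (3.0000, 0.0000, 0.0000)
after link 2: o_2 = (3.0000, 3.0000, -2.0000)
after link 3: o_3 = (5.0000, 7.3301, -4.5000)
after link 4: o_4 = (8.0000, 10.2279, -3.7235)
after link 5: o_5 = (11.5355, 14.1606, -4.7403)
after link 6: o_6 = (11.5355, 14.4194, -5.7063)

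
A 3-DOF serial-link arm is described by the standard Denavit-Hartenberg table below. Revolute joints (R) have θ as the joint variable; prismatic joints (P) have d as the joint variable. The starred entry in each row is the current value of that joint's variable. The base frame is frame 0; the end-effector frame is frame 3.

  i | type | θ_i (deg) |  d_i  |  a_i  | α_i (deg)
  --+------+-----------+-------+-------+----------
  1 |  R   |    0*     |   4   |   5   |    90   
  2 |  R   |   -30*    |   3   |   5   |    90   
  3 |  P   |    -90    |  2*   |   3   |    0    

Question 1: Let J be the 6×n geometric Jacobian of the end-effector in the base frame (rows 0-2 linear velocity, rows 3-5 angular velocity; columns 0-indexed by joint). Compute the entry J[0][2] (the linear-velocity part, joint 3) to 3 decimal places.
prismatic axis z_2 = (-0.5000,-0.0000,-0.8660)
J_v[:, 2] = z_2; J_ω[:, 2] = (0,0,0)
entry J[0][2] = -0.5000

-0.500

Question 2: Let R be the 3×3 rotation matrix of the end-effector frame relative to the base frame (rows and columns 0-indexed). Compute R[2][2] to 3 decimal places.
End-effector z-axis (col 2 of R) = (-0.5000,-0.0000,-0.8660)
R[2][2] = -0.8660

-0.866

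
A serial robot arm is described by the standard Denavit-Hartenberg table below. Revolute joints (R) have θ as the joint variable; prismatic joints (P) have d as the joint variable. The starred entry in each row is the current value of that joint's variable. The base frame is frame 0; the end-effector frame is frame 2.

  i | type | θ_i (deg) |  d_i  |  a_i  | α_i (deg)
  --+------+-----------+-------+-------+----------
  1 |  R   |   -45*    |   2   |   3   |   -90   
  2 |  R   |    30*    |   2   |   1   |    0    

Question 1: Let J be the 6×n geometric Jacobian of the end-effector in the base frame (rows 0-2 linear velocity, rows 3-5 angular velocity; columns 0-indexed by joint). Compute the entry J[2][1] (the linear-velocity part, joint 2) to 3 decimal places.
axis z_1 = (0.7071,0.7071,0.0000); lever o_n−o_1 = (2.0266,0.8018,-0.5000)
cross product → J_v[:, 1] = (-0.3536,0.3536,-0.8660)
J_ω[:, 1] = z_1
entry J[2][1] = -0.8660

-0.866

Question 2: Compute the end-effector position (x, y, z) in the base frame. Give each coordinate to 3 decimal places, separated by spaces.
4.148 -1.319 1.500

after link 1: o_1 = (2.1213, -2.1213, 2.0000)
after link 2: o_2 = (4.1479, -1.3195, 1.5000)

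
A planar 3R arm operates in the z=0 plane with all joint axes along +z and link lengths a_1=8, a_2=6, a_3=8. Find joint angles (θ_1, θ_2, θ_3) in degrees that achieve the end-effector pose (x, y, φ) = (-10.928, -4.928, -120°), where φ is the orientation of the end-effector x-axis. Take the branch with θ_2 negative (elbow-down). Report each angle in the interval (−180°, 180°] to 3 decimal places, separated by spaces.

wrist centre = target − a_3·(cos φ, sin φ) = (-6.9280, 2.0002)
cos θ_2 = (51.9980−8²−6²)/(2·8·6) = -0.5000; θ_2 = -120.0014° (elbow-down)
β = atan2(2.0002,-6.9280) = 163.8959°; ψ = atan2(-5.1961,4.9999) = -46.1024°
θ_1 = β − ψ = 209.9983°
θ_3 = φ − θ_1 − θ_2 = 150.0031° (wrapped to (-180°,180°])

-150.002 -120.001 150.003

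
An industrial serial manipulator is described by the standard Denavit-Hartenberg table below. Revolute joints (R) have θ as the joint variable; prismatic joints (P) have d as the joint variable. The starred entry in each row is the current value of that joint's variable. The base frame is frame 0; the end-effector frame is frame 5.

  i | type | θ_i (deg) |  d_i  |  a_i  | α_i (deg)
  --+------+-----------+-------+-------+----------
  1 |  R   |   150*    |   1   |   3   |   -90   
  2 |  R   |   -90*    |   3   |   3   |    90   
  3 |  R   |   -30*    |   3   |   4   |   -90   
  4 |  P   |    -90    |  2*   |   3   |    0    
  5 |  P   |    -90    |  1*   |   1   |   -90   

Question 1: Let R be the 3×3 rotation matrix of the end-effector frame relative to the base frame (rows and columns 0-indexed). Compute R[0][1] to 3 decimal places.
0.433

End-effector y-axis (col 1 of R) = (0.4330,0.7500,-0.5000)
R[0][1] = 0.4330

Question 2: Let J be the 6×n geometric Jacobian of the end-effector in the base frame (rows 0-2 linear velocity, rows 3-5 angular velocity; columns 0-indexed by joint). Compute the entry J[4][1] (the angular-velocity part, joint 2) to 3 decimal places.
-0.866

axis z_1 = (-0.5000,-0.8660,0.0000); lever o_n−o_1 = (3.1471,-6.5490,7.0981)
cross product → J_v[:, 1] = (-6.1471,3.5490,6.0000)
J_ω[:, 1] = z_1
entry J[4][1] = -0.8660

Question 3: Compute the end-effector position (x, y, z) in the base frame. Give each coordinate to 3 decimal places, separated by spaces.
0.549 -5.049 8.098

after link 1: o_1 = (-2.5981, 1.5000, 1.0000)
after link 2: o_2 = (-4.0981, -1.0981, 4.0000)
after link 3: o_3 = (-0.5000, -0.8660, 7.4641)
after link 4: o_4 = (1.2321, -3.8660, 8.4641)
after link 5: o_5 = (0.5490, -5.0490, 8.0981)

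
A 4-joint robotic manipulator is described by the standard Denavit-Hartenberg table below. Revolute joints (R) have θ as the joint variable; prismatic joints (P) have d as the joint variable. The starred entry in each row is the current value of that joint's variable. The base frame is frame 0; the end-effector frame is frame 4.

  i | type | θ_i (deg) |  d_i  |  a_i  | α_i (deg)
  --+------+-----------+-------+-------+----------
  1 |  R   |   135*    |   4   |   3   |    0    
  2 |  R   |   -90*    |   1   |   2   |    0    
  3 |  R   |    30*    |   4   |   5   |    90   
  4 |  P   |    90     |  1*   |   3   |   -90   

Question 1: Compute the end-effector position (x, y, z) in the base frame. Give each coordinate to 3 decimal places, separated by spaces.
after link 1: o_1 = (-2.1213, 2.1213, 4.0000)
after link 2: o_2 = (-0.7071, 3.5355, 5.0000)
after link 3: o_3 = (0.5870, 8.3652, 9.0000)
after link 4: o_4 = (1.5529, 8.1063, 12.0000)

1.553 8.106 12.000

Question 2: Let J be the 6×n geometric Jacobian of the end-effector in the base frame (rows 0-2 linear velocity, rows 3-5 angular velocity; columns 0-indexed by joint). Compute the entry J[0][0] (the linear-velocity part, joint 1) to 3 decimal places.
-8.106

axis z_0 = ẑ; lever o_n−o_0 = (1.5529,8.1063,12.0000)
cross product → J_v[:, 0] = (-8.1063,1.5529,0.0000)
J_ω[:, 0] = z_0
entry J[0][0] = -8.1063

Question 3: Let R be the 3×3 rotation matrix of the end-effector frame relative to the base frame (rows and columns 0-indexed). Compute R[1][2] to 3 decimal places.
End-effector z-axis (col 2 of R) = (-0.2588,-0.9659,0.0000)
R[1][2] = -0.9659

-0.966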